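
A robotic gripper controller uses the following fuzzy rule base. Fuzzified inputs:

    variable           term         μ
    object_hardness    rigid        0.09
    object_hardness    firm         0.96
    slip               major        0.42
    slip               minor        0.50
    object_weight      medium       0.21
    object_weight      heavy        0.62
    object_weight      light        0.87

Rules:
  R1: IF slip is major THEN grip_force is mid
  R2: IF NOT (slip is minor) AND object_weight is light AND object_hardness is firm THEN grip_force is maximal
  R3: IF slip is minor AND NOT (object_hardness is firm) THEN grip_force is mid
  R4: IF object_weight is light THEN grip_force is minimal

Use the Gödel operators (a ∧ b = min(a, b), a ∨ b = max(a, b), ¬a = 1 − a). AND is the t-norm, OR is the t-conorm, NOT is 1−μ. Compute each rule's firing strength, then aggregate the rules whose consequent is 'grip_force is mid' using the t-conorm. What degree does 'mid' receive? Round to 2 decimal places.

0.42

R1: major=0.42 → w = 0.42
R2: ¬minor=1−0.50=0.50, light=0.87, firm=0.96; AND[min(a, b)] → w = 0.50
R3: minor=0.50, ¬firm=1−0.96=0.04; AND[min(a, b)] → w = 0.04
R4: light=0.87 → w = 0.87
Rules with consequent 'mid': {R1, R3} → strengths 0.42, 0.04
Aggregate via t-conorm [max(a, b)]: 0.42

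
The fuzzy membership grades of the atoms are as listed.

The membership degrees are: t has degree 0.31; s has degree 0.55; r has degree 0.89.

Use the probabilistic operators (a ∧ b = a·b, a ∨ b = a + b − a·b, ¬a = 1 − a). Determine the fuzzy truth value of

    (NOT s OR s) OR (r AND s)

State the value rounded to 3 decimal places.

0.874

NOT s = 1 − 0.5500 = 0.4500
NOT s OR s = a + b − a·b on (0.4500, 0.5500) = 0.7525
r AND s = a·b on (0.8900, 0.5500) = 0.4895
(NOT s OR s) OR (r AND s) = a + b − a·b on (0.7525, 0.4895) = 0.8737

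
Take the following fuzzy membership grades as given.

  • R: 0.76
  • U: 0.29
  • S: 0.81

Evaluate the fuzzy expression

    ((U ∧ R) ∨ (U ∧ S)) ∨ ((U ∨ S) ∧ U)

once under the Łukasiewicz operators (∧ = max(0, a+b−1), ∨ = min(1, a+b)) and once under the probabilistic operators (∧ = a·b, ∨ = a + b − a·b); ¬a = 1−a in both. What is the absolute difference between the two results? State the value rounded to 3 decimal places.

0.113

Under Łukasiewicz:
  U ∧ R = max(0, a+b−1) on (0.29, 0.76) = 0.05
  U ∧ S = max(0, a+b−1) on (0.29, 0.81) = 0.10
  (U ∧ R) ∨ (U ∧ S) = min(1, a+b) on (0.05, 0.10) = 0.15
  U ∨ S = min(1, a+b) on (0.29, 0.81) = 1.00
  (U ∨ S) ∧ U = max(0, a+b−1) on (1.00, 0.29) = 0.29
  ((U ∧ R) ∨ (U ∧ S)) ∨ ((U ∨ S) ∧ U) = min(1, a+b) on (0.15, 0.29) = 0.44
  → value = 0.4400
Under probabilistic:
  U ∧ R = a·b on (0.2900, 0.7600) = 0.2204
  U ∧ S = a·b on (0.2900, 0.8100) = 0.2349
  (U ∧ R) ∨ (U ∧ S) = a + b − a·b on (0.2204, 0.2349) = 0.4035
  U ∨ S = a + b − a·b on (0.2900, 0.8100) = 0.8651
  (U ∨ S) ∧ U = a·b on (0.8651, 0.2900) = 0.2509
  ((U ∧ R) ∨ (U ∧ S)) ∨ ((U ∨ S) ∧ U) = a + b − a·b on (0.4035, 0.2509) = 0.5532
  → value = 0.5532
|0.4400 − 0.5532| = 0.113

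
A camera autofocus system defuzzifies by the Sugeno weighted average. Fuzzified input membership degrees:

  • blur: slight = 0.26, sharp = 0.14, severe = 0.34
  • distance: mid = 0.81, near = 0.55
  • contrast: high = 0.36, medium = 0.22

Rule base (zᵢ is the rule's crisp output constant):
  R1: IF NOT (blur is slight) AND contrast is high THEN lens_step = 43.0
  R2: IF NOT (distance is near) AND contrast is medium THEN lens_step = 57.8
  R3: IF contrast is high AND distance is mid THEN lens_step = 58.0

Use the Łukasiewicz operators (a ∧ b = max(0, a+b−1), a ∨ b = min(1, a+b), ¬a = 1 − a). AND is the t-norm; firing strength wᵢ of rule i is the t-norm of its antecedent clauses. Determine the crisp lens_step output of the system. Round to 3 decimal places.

R1 (z=43.0): ¬slight=1−0.26=0.74, high=0.36; AND[max(0, a+b−1)] → w = 0.10
R2 (z=57.8): ¬near=1−0.55=0.45, medium=0.22; AND[max(0, a+b−1)] → w = 0.00
R3 (z=58.0): high=0.36, mid=0.81; AND[max(0, a+b−1)] → w = 0.17
Weighted average = (0.10·43.0 + 0.00·57.8 + 0.17·58.0) / (0.10 + 0.00 + 0.17)
  = 14.1600 / 0.2700 = 52.444

52.444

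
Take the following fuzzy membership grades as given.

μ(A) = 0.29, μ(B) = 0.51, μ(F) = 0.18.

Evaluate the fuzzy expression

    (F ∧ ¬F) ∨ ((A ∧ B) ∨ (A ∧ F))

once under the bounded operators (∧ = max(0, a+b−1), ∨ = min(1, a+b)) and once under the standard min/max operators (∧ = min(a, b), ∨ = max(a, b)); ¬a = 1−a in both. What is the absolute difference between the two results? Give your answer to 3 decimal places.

0.290

Under bounded:
  ¬F = 1 − 0.18 = 0.82
  F ∧ ¬F = max(0, a+b−1) on (0.18, 0.82) = 0.00
  A ∧ B = max(0, a+b−1) on (0.29, 0.51) = 0.00
  A ∧ F = max(0, a+b−1) on (0.29, 0.18) = 0.00
  (A ∧ B) ∨ (A ∧ F) = min(1, a+b) on (0.00, 0.00) = 0.00
  (F ∧ ¬F) ∨ ((A ∧ B) ∨ (A ∧ F)) = min(1, a+b) on (0.00, 0.00) = 0.00
  → value = 0.0000
Under standard min/max:
  ¬F = 1 − 0.18 = 0.82
  F ∧ ¬F = min(a, b) on (0.18, 0.82) = 0.18
  A ∧ B = min(a, b) on (0.29, 0.51) = 0.29
  A ∧ F = min(a, b) on (0.29, 0.18) = 0.18
  (A ∧ B) ∨ (A ∧ F) = max(a, b) on (0.29, 0.18) = 0.29
  (F ∧ ¬F) ∨ ((A ∧ B) ∨ (A ∧ F)) = max(a, b) on (0.18, 0.29) = 0.29
  → value = 0.2900
|0.0000 − 0.2900| = 0.290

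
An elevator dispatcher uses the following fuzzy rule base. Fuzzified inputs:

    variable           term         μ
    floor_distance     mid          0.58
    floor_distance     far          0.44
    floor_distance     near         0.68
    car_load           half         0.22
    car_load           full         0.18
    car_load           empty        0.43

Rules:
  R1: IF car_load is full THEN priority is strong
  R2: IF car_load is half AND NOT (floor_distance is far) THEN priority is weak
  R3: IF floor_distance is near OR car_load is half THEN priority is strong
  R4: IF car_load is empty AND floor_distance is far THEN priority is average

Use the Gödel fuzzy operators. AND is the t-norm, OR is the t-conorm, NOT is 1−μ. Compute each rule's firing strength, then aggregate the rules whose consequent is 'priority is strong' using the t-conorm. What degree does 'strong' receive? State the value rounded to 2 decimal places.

0.68

R1: full=0.18 → w = 0.18
R2: half=0.22, ¬far=1−0.44=0.56; AND[min(a, b)] → w = 0.22
R3: near=0.68, half=0.22; OR[max(a, b)] → w = 0.68
R4: empty=0.43, far=0.44; AND[min(a, b)] → w = 0.43
Rules with consequent 'strong': {R1, R3} → strengths 0.18, 0.68
Aggregate via t-conorm [max(a, b)]: 0.68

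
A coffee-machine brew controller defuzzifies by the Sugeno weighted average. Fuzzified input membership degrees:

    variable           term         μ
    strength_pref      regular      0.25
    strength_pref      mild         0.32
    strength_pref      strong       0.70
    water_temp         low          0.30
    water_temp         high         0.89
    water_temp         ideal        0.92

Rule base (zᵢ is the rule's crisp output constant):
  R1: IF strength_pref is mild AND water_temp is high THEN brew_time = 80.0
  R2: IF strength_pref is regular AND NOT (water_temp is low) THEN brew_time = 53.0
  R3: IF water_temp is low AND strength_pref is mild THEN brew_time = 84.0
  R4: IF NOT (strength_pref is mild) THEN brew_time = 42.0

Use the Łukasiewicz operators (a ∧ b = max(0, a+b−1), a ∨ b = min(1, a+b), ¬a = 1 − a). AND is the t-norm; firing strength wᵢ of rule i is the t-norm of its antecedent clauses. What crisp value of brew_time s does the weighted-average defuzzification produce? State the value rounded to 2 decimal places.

50.97

R1 (z=80.0): mild=0.32, high=0.89; AND[max(0, a+b−1)] → w = 0.21
R2 (z=53.0): regular=0.25, ¬low=1−0.30=0.70; AND[max(0, a+b−1)] → w = 0.00
R3 (z=84.0): low=0.30, mild=0.32; AND[max(0, a+b−1)] → w = 0.00
R4 (z=42.0): ¬mild=1−0.32=0.68 → w = 0.68
Weighted average = (0.21·80.0 + 0.00·53.0 + 0.00·84.0 + 0.68·42.0) / (0.21 + 0.00 + 0.00 + 0.68)
  = 45.3600 / 0.8900 = 50.97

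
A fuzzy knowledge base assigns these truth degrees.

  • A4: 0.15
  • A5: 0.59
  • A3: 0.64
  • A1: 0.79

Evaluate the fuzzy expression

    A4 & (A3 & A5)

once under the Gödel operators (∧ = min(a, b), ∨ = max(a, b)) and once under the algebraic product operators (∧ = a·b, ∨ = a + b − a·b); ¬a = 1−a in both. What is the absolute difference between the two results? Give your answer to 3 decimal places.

Under Gödel:
  A3 & A5 = min(a, b) on (0.64, 0.59) = 0.59
  A4 & (A3 & A5) = min(a, b) on (0.15, 0.59) = 0.15
  → value = 0.1500
Under algebraic product:
  A3 & A5 = a·b on (0.6400, 0.5900) = 0.3776
  A4 & (A3 & A5) = a·b on (0.1500, 0.3776) = 0.0566
  → value = 0.0566
|0.1500 − 0.0566| = 0.093

0.093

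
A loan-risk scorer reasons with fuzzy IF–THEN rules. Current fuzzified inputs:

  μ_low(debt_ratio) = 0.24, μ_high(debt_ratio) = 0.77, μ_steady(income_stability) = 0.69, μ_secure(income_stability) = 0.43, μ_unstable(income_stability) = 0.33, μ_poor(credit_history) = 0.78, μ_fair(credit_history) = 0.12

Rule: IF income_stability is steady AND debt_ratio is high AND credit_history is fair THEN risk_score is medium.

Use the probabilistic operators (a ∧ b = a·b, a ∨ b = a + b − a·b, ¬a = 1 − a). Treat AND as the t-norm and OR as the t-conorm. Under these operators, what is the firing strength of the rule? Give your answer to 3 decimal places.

firing strength: steady=0.69, high=0.77, fair=0.12; AND[a·b] → w = 0.0638

0.064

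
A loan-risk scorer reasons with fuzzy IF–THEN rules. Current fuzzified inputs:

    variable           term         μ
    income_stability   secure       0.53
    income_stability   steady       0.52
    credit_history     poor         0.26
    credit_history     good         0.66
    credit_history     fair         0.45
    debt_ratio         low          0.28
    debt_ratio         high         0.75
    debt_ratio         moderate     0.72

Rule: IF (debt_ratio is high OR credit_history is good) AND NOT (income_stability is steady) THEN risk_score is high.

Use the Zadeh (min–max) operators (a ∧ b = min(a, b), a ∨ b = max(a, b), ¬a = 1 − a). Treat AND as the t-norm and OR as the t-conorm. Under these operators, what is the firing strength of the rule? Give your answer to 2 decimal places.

0.48

firing strength: (high=0.75 OR good=0.66) = 0.75; AND[min(a, b)] with ¬steady=1−0.52=0.48 → w = 0.48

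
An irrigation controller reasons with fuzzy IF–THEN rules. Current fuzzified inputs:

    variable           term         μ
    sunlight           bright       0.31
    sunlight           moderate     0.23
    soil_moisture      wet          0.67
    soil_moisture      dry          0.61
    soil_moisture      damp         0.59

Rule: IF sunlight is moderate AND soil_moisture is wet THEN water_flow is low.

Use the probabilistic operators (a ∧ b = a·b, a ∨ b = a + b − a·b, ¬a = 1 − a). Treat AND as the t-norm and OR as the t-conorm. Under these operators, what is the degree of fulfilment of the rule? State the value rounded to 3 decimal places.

firing strength: moderate=0.23, wet=0.67; AND[a·b] → w = 0.1541

0.154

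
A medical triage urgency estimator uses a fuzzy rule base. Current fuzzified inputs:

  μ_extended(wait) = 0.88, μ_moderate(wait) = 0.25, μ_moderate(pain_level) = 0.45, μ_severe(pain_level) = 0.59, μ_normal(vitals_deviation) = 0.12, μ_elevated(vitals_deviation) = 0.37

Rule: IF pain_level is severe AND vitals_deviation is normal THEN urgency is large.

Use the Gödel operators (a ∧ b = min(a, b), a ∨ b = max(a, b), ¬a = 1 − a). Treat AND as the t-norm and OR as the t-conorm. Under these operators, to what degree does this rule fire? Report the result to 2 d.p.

0.12

firing strength: severe=0.59, normal=0.12; AND[min(a, b)] → w = 0.12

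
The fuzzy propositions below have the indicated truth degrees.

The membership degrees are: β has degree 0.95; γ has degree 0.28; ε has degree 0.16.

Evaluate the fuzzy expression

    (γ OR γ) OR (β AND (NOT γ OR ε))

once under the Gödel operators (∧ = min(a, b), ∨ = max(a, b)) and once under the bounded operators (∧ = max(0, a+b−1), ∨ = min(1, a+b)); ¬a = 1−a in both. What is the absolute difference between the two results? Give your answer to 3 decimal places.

0.280

Under Gödel:
  γ OR γ = max(a, b) on (0.28, 0.28) = 0.28
  NOT γ = 1 − 0.28 = 0.72
  NOT γ OR ε = max(a, b) on (0.72, 0.16) = 0.72
  β AND (NOT γ OR ε) = min(a, b) on (0.95, 0.72) = 0.72
  (γ OR γ) OR (β AND (NOT γ OR ε)) = max(a, b) on (0.28, 0.72) = 0.72
  → value = 0.7200
Under bounded:
  γ OR γ = min(1, a+b) on (0.28, 0.28) = 0.56
  NOT γ = 1 − 0.28 = 0.72
  NOT γ OR ε = min(1, a+b) on (0.72, 0.16) = 0.88
  β AND (NOT γ OR ε) = max(0, a+b−1) on (0.95, 0.88) = 0.83
  (γ OR γ) OR (β AND (NOT γ OR ε)) = min(1, a+b) on (0.56, 0.83) = 1.00
  → value = 1.0000
|0.7200 − 1.0000| = 0.280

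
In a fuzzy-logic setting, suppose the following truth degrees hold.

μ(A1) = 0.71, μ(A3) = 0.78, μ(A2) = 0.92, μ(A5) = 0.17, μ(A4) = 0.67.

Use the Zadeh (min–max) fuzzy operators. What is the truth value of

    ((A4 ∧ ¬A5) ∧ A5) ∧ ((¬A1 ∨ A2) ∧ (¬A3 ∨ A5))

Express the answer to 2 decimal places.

0.17

¬A5 = 1 − 0.17 = 0.83
A4 ∧ ¬A5 = min(a, b) on (0.67, 0.83) = 0.67
(A4 ∧ ¬A5) ∧ A5 = min(a, b) on (0.67, 0.17) = 0.17
¬A1 = 1 − 0.71 = 0.29
¬A1 ∨ A2 = max(a, b) on (0.29, 0.92) = 0.92
¬A3 = 1 − 0.78 = 0.22
¬A3 ∨ A5 = max(a, b) on (0.22, 0.17) = 0.22
(¬A1 ∨ A2) ∧ (¬A3 ∨ A5) = min(a, b) on (0.92, 0.22) = 0.22
((A4 ∧ ¬A5) ∧ A5) ∧ ((¬A1 ∨ A2) ∧ (¬A3 ∨ A5)) = min(a, b) on (0.17, 0.22) = 0.17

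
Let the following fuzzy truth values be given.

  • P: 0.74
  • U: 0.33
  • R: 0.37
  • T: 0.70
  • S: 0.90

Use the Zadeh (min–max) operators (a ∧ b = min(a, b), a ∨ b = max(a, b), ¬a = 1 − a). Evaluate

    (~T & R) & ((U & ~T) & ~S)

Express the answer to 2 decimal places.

~T = 1 − 0.70 = 0.30
~T & R = min(a, b) on (0.30, 0.37) = 0.30
~T = 1 − 0.70 = 0.30
U & ~T = min(a, b) on (0.33, 0.30) = 0.30
~S = 1 − 0.90 = 0.10
(U & ~T) & ~S = min(a, b) on (0.30, 0.10) = 0.10
(~T & R) & ((U & ~T) & ~S) = min(a, b) on (0.30, 0.10) = 0.10

0.10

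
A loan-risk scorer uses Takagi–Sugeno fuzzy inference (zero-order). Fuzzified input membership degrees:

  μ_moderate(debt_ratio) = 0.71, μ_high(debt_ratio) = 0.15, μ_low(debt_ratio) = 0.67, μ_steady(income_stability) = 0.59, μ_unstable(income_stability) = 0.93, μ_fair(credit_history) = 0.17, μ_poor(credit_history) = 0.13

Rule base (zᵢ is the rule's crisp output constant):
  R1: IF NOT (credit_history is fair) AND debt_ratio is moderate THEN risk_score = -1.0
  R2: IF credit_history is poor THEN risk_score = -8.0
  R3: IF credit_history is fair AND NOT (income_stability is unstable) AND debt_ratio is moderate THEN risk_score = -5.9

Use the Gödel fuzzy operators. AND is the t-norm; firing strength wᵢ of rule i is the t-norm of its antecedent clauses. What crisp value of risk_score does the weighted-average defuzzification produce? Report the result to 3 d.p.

R1 (z=-1.0): ¬fair=1−0.17=0.83, moderate=0.71; AND[min(a, b)] → w = 0.71
R2 (z=-8.0): poor=0.13 → w = 0.13
R3 (z=-5.9): fair=0.17, ¬unstable=1−0.93=0.07, moderate=0.71; AND[min(a, b)] → w = 0.07
Weighted average = (0.71·-1.0 + 0.13·-8.0 + 0.07·-5.9) / (0.71 + 0.13 + 0.07)
  = -2.1630 / 0.9100 = -2.377

-2.377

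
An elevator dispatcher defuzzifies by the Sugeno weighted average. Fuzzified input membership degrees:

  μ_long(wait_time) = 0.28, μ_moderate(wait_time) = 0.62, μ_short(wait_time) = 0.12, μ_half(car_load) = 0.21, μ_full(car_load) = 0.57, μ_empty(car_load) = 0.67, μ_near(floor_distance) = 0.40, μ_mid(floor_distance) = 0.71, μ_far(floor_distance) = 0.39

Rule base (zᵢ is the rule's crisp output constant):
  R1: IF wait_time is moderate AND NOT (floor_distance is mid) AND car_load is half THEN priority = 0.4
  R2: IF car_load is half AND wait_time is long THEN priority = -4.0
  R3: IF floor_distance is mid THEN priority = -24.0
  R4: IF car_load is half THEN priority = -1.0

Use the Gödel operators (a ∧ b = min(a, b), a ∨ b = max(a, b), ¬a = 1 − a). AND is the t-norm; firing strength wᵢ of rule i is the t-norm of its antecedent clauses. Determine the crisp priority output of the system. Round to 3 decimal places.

R1 (z=0.4): moderate=0.62, ¬mid=1−0.71=0.29, half=0.21; AND[min(a, b)] → w = 0.21
R2 (z=-4.0): half=0.21, long=0.28; AND[min(a, b)] → w = 0.21
R3 (z=-24.0): mid=0.71 → w = 0.71
R4 (z=-1.0): half=0.21 → w = 0.21
Weighted average = (0.21·0.4 + 0.21·-4.0 + 0.71·-24.0 + 0.21·-1.0) / (0.21 + 0.21 + 0.71 + 0.21)
  = -18.0060 / 1.3400 = -13.437

-13.437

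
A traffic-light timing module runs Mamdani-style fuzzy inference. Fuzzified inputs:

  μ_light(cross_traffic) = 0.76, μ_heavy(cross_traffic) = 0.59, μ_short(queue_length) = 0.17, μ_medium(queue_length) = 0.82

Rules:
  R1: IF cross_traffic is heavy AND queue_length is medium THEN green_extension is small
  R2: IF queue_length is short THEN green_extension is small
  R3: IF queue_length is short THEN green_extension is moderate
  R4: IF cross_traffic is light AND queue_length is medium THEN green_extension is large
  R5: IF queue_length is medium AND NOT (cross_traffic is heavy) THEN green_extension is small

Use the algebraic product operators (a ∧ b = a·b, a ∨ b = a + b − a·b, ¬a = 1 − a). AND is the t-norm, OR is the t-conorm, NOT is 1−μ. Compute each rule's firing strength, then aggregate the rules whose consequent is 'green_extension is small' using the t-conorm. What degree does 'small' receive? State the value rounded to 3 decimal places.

R1: heavy=0.59, medium=0.82; AND[a·b] → w = 0.4838
R2: short=0.17 → w = 0.1700
R3: short=0.17 → w = 0.1700
R4: light=0.76, medium=0.82; AND[a·b] → w = 0.6232
R5: medium=0.82, ¬heavy=1−0.59=0.41; AND[a·b] → w = 0.3362
Rules with consequent 'small': {R1, R2, R5} → strengths 0.4838, 0.1700, 0.3362
Aggregate via t-conorm [a + b − a·b]: 0.7156

0.716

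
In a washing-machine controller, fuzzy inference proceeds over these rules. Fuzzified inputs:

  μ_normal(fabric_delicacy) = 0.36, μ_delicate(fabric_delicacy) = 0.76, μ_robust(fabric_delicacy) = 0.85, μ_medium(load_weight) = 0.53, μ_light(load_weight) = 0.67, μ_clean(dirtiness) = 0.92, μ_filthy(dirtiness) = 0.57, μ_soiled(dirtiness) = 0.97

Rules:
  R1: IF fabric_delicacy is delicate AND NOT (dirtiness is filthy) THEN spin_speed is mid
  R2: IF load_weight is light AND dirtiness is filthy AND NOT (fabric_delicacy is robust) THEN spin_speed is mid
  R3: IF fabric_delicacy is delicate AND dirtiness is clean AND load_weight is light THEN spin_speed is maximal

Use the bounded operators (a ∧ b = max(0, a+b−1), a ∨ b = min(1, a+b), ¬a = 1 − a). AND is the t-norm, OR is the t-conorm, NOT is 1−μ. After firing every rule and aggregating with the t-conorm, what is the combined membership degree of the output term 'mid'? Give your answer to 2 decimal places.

0.19

R1: delicate=0.76, ¬filthy=1−0.57=0.43; AND[max(0, a+b−1)] → w = 0.19
R2: light=0.67, filthy=0.57, ¬robust=1−0.85=0.15; AND[max(0, a+b−1)] → w = 0.00
R3: delicate=0.76, clean=0.92, light=0.67; AND[max(0, a+b−1)] → w = 0.35
Rules with consequent 'mid': {R1, R2} → strengths 0.19, 0.00
Aggregate via t-conorm [min(1, a+b)]: 0.19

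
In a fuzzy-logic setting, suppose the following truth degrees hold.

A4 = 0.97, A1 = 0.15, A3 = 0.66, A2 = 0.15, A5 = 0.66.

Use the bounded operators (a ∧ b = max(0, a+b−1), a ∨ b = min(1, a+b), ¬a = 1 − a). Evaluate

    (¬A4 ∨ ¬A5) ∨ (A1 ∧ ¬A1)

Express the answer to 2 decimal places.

¬A4 = 1 − 0.97 = 0.03
¬A5 = 1 − 0.66 = 0.34
¬A4 ∨ ¬A5 = min(1, a+b) on (0.03, 0.34) = 0.37
¬A1 = 1 − 0.15 = 0.85
A1 ∧ ¬A1 = max(0, a+b−1) on (0.15, 0.85) = 0.00
(¬A4 ∨ ¬A5) ∨ (A1 ∧ ¬A1) = min(1, a+b) on (0.37, 0.00) = 0.37

0.37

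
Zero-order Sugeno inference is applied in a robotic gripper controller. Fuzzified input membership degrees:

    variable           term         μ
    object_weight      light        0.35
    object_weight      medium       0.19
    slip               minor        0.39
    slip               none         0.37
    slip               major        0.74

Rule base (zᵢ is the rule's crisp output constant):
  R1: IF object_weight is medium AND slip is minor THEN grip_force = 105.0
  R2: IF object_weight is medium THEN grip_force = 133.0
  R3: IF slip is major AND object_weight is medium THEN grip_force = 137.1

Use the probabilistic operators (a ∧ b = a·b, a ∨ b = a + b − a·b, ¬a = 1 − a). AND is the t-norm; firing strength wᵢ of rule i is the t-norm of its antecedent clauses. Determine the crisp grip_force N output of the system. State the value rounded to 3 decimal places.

129.298

R1 (z=105.0): medium=0.19, minor=0.39; AND[a·b] → w = 0.0741
R2 (z=133.0): medium=0.19 → w = 0.1900
R3 (z=137.1): major=0.74, medium=0.19; AND[a·b] → w = 0.1406
Weighted average = (0.0741·105.0 + 0.1900·133.0 + 0.1406·137.1) / (0.0741 + 0.1900 + 0.1406)
  = 52.3268 / 0.4047 = 129.298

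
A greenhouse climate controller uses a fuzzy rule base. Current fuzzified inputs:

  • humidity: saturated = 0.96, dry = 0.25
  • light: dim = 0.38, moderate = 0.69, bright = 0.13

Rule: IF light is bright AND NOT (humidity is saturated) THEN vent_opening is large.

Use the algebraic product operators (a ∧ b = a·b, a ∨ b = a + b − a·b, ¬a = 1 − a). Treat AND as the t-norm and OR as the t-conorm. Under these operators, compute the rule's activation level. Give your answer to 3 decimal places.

firing strength: bright=0.13, ¬saturated=1−0.96=0.04; AND[a·b] → w = 0.0052

0.005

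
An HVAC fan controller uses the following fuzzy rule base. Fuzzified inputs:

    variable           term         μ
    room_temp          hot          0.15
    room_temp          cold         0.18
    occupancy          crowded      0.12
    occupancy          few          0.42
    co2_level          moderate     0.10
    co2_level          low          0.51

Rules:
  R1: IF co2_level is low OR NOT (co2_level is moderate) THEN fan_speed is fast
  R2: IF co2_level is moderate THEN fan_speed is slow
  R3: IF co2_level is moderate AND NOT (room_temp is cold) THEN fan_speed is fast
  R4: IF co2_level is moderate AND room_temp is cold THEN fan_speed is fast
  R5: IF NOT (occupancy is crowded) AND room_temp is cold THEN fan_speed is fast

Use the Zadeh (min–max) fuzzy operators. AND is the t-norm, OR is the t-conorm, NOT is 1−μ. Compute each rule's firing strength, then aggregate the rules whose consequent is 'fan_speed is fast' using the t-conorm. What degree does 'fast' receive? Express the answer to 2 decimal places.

0.90

R1: low=0.51, ¬moderate=1−0.10=0.90; OR[max(a, b)] → w = 0.90
R2: moderate=0.10 → w = 0.10
R3: moderate=0.10, ¬cold=1−0.18=0.82; AND[min(a, b)] → w = 0.10
R4: moderate=0.10, cold=0.18; AND[min(a, b)] → w = 0.10
R5: ¬crowded=1−0.12=0.88, cold=0.18; AND[min(a, b)] → w = 0.18
Rules with consequent 'fast': {R1, R3, R4, R5} → strengths 0.90, 0.10, 0.10, 0.18
Aggregate via t-conorm [max(a, b)]: 0.90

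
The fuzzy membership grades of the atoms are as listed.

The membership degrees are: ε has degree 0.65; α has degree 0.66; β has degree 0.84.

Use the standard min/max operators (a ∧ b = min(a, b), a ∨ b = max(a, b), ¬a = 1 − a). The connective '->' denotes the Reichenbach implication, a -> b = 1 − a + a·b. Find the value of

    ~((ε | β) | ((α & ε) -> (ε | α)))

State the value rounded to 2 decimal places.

ε | β = max(a, b) on (0.65, 0.84) = 0.84
α & ε = min(a, b) on (0.66, 0.65) = 0.65
ε | α = max(a, b) on (0.65, 0.66) = 0.66
(α & ε) -> (ε | α)  [Reichenbach: 1 − a + a·b] with a=0.65, b=0.66 → 0.78
(ε | β) | ((α & ε) -> (ε | α)) = max(a, b) on (0.84, 0.78) = 0.84
~((ε | β) | ((α & ε) -> (ε | α))) = 1 − 0.84 = 0.16

0.16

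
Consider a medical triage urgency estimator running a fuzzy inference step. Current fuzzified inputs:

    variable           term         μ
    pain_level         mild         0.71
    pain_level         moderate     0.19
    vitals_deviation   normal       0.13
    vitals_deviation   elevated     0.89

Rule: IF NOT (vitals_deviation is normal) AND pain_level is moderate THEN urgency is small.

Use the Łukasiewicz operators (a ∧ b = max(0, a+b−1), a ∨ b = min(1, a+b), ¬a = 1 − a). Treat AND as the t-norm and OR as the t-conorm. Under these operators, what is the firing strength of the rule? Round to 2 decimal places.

0.06

firing strength: ¬normal=1−0.13=0.87, moderate=0.19; AND[max(0, a+b−1)] → w = 0.06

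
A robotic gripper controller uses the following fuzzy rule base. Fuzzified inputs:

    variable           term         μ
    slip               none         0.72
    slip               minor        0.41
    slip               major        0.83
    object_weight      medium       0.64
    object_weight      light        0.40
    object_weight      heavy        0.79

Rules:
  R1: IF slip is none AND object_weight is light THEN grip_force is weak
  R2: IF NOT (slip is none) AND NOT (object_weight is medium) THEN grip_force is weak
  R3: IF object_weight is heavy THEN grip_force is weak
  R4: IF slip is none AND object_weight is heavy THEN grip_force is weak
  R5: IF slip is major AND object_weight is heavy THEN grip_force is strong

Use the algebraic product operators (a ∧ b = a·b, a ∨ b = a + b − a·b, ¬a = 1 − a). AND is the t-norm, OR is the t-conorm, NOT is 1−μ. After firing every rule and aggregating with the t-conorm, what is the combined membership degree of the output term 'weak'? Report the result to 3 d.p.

R1: none=0.72, light=0.40; AND[a·b] → w = 0.2880
R2: ¬none=1−0.72=0.28, ¬medium=1−0.64=0.36; AND[a·b] → w = 0.1008
R3: heavy=0.79 → w = 0.7900
R4: none=0.72, heavy=0.79; AND[a·b] → w = 0.5688
R5: major=0.83, heavy=0.79; AND[a·b] → w = 0.6557
Rules with consequent 'weak': {R1, R2, R3, R4} → strengths 0.2880, 0.1008, 0.7900, 0.5688
Aggregate via t-conorm [a + b − a·b]: 0.9420

0.942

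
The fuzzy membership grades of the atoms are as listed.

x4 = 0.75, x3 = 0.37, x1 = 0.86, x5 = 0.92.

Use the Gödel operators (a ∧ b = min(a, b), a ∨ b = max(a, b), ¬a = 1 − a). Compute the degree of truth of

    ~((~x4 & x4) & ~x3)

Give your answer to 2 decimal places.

~x4 = 1 − 0.75 = 0.25
~x4 & x4 = min(a, b) on (0.25, 0.75) = 0.25
~x3 = 1 − 0.37 = 0.63
(~x4 & x4) & ~x3 = min(a, b) on (0.25, 0.63) = 0.25
~((~x4 & x4) & ~x3) = 1 − 0.25 = 0.75

0.75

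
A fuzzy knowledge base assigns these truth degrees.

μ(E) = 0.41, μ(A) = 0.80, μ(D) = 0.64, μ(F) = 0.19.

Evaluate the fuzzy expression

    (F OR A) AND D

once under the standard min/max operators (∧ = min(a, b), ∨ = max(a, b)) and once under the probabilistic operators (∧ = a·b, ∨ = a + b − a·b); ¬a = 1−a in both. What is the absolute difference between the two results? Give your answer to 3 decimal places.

Under standard min/max:
  F OR A = max(a, b) on (0.19, 0.80) = 0.80
  (F OR A) AND D = min(a, b) on (0.80, 0.64) = 0.64
  → value = 0.6400
Under probabilistic:
  F OR A = a + b − a·b on (0.1900, 0.8000) = 0.8380
  (F OR A) AND D = a·b on (0.8380, 0.6400) = 0.5363
  → value = 0.5363
|0.6400 − 0.5363| = 0.104

0.104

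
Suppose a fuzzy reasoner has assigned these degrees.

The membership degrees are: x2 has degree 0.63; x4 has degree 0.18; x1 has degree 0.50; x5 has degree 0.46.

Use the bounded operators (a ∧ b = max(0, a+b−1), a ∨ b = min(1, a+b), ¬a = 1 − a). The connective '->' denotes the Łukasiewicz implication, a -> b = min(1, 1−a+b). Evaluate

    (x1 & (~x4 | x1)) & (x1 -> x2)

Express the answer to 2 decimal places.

0.50

~x4 = 1 − 0.18 = 0.82
~x4 | x1 = min(1, a+b) on (0.82, 0.50) = 1.00
x1 & (~x4 | x1) = max(0, a+b−1) on (0.50, 1.00) = 0.50
x1 -> x2  [Łukasiewicz: min(1, 1−a+b)] with a=0.50, b=0.63 → 1.00
(x1 & (~x4 | x1)) & (x1 -> x2) = max(0, a+b−1) on (0.50, 1.00) = 0.50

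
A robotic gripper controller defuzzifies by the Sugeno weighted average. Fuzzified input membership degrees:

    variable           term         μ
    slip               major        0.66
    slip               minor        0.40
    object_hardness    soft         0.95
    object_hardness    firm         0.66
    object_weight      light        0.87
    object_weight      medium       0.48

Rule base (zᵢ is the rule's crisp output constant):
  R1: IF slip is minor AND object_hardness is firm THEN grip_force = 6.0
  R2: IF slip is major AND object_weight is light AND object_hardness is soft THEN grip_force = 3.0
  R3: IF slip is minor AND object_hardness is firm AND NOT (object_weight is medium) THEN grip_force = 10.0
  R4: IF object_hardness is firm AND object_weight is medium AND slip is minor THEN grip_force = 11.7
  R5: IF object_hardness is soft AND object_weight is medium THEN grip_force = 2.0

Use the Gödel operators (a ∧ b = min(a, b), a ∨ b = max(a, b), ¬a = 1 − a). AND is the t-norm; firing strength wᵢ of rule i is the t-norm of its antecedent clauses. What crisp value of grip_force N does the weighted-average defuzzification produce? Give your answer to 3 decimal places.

R1 (z=6.0): minor=0.40, firm=0.66; AND[min(a, b)] → w = 0.40
R2 (z=3.0): major=0.66, light=0.87, soft=0.95; AND[min(a, b)] → w = 0.66
R3 (z=10.0): minor=0.40, firm=0.66, ¬medium=1−0.48=0.52; AND[min(a, b)] → w = 0.40
R4 (z=11.7): firm=0.66, medium=0.48, minor=0.40; AND[min(a, b)] → w = 0.40
R5 (z=2.0): soft=0.95, medium=0.48; AND[min(a, b)] → w = 0.48
Weighted average = (0.40·6.0 + 0.66·3.0 + 0.40·10.0 + 0.40·11.7 + 0.48·2.0) / (0.40 + 0.66 + 0.40 + 0.40 + 0.48)
  = 14.0200 / 2.3400 = 5.991

5.991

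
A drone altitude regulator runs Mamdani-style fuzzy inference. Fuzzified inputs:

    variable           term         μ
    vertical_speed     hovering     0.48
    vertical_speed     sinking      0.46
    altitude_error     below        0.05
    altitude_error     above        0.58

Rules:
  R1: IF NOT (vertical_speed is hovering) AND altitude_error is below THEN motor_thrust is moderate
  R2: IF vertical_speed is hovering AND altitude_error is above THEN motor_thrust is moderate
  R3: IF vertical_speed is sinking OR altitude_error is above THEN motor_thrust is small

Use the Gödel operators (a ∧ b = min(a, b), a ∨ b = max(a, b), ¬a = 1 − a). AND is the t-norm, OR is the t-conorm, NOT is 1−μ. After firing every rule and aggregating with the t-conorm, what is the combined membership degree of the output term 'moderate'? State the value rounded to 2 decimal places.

0.48

R1: ¬hovering=1−0.48=0.52, below=0.05; AND[min(a, b)] → w = 0.05
R2: hovering=0.48, above=0.58; AND[min(a, b)] → w = 0.48
R3: sinking=0.46, above=0.58; OR[max(a, b)] → w = 0.58
Rules with consequent 'moderate': {R1, R2} → strengths 0.05, 0.48
Aggregate via t-conorm [max(a, b)]: 0.48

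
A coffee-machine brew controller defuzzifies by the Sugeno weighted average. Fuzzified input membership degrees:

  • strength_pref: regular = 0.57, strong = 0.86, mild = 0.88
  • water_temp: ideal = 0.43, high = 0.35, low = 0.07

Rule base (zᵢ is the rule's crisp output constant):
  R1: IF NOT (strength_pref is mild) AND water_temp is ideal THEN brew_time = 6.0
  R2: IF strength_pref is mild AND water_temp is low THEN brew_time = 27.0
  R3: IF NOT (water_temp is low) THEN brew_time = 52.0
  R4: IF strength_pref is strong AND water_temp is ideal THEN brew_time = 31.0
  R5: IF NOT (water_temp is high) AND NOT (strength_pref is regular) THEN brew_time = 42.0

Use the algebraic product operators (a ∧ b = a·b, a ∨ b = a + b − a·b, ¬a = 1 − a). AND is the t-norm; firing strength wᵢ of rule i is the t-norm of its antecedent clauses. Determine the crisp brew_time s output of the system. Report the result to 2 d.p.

43.45

R1 (z=6.0): ¬mild=1−0.88=0.12, ideal=0.43; AND[a·b] → w = 0.0516
R2 (z=27.0): mild=0.88, low=0.07; AND[a·b] → w = 0.0616
R3 (z=52.0): ¬low=1−0.07=0.93 → w = 0.9300
R4 (z=31.0): strong=0.86, ideal=0.43; AND[a·b] → w = 0.3698
R5 (z=42.0): ¬high=1−0.35=0.65, ¬regular=1−0.57=0.43; AND[a·b] → w = 0.2795
Weighted average = (0.0516·6.0 + 0.0616·27.0 + 0.9300·52.0 + 0.3698·31.0 + 0.2795·42.0) / (0.0516 + 0.0616 + 0.9300 + 0.3698 + 0.2795)
  = 73.5356 / 1.6925 = 43.45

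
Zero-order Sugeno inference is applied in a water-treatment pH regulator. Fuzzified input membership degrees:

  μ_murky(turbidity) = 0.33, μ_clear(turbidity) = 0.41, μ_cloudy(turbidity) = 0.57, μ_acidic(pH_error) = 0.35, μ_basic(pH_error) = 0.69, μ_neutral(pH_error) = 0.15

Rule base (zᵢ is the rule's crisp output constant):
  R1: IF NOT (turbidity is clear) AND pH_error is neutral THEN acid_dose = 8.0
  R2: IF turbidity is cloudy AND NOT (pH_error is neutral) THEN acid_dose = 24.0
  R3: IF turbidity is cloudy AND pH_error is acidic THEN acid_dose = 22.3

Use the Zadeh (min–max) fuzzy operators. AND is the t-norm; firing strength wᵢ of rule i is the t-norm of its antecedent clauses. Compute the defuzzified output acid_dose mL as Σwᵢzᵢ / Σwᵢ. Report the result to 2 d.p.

21.20

R1 (z=8.0): ¬clear=1−0.41=0.59, neutral=0.15; AND[min(a, b)] → w = 0.15
R2 (z=24.0): cloudy=0.57, ¬neutral=1−0.15=0.85; AND[min(a, b)] → w = 0.57
R3 (z=22.3): cloudy=0.57, acidic=0.35; AND[min(a, b)] → w = 0.35
Weighted average = (0.15·8.0 + 0.57·24.0 + 0.35·22.3) / (0.15 + 0.57 + 0.35)
  = 22.6850 / 1.0700 = 21.20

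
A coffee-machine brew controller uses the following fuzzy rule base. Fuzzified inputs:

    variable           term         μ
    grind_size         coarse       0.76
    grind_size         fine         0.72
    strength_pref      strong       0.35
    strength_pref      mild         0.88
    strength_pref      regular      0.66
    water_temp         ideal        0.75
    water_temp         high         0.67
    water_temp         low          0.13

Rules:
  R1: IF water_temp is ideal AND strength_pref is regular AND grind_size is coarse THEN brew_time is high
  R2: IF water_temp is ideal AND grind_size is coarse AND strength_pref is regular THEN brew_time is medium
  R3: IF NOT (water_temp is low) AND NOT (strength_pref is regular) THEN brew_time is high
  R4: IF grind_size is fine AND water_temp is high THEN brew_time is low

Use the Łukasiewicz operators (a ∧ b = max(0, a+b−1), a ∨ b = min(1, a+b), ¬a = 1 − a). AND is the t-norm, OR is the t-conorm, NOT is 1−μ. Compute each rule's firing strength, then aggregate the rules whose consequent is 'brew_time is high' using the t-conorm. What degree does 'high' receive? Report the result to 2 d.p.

R1: ideal=0.75, regular=0.66, coarse=0.76; AND[max(0, a+b−1)] → w = 0.17
R2: ideal=0.75, coarse=0.76, regular=0.66; AND[max(0, a+b−1)] → w = 0.17
R3: ¬low=1−0.13=0.87, ¬regular=1−0.66=0.34; AND[max(0, a+b−1)] → w = 0.21
R4: fine=0.72, high=0.67; AND[max(0, a+b−1)] → w = 0.39
Rules with consequent 'high': {R1, R3} → strengths 0.17, 0.21
Aggregate via t-conorm [min(1, a+b)]: 0.38

0.38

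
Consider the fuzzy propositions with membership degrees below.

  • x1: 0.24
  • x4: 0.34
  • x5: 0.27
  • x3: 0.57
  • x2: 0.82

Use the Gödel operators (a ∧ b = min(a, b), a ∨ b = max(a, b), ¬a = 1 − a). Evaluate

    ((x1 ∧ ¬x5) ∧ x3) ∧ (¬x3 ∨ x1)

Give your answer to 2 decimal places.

¬x5 = 1 − 0.27 = 0.73
x1 ∧ ¬x5 = min(a, b) on (0.24, 0.73) = 0.24
(x1 ∧ ¬x5) ∧ x3 = min(a, b) on (0.24, 0.57) = 0.24
¬x3 = 1 − 0.57 = 0.43
¬x3 ∨ x1 = max(a, b) on (0.43, 0.24) = 0.43
((x1 ∧ ¬x5) ∧ x3) ∧ (¬x3 ∨ x1) = min(a, b) on (0.24, 0.43) = 0.24

0.24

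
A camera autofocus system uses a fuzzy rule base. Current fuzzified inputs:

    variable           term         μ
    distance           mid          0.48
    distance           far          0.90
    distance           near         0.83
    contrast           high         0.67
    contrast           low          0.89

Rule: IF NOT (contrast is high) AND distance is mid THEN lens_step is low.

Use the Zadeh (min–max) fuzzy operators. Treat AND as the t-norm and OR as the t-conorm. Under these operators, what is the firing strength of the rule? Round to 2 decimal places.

0.33

firing strength: ¬high=1−0.67=0.33, mid=0.48; AND[min(a, b)] → w = 0.33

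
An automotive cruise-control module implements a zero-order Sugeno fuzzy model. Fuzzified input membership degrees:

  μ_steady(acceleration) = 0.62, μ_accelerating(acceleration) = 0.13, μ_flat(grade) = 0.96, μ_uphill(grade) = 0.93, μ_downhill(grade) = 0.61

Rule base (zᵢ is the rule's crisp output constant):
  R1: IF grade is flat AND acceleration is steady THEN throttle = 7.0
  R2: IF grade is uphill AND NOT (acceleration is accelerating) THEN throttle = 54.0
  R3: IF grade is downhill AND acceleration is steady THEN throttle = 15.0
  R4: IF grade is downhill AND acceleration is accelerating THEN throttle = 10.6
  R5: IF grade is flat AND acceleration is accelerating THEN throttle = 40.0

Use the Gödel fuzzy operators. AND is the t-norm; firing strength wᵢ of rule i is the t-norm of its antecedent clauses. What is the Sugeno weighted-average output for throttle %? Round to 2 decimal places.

28.41

R1 (z=7.0): flat=0.96, steady=0.62; AND[min(a, b)] → w = 0.62
R2 (z=54.0): uphill=0.93, ¬accelerating=1−0.13=0.87; AND[min(a, b)] → w = 0.87
R3 (z=15.0): downhill=0.61, steady=0.62; AND[min(a, b)] → w = 0.61
R4 (z=10.6): downhill=0.61, accelerating=0.13; AND[min(a, b)] → w = 0.13
R5 (z=40.0): flat=0.96, accelerating=0.13; AND[min(a, b)] → w = 0.13
Weighted average = (0.62·7.0 + 0.87·54.0 + 0.61·15.0 + 0.13·10.6 + 0.13·40.0) / (0.62 + 0.87 + 0.61 + 0.13 + 0.13)
  = 67.0480 / 2.3600 = 28.41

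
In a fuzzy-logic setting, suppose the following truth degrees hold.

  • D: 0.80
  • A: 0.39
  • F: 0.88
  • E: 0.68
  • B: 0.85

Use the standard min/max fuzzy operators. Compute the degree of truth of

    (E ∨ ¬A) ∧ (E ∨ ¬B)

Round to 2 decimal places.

¬A = 1 − 0.39 = 0.61
E ∨ ¬A = max(a, b) on (0.68, 0.61) = 0.68
¬B = 1 − 0.85 = 0.15
E ∨ ¬B = max(a, b) on (0.68, 0.15) = 0.68
(E ∨ ¬A) ∧ (E ∨ ¬B) = min(a, b) on (0.68, 0.68) = 0.68

0.68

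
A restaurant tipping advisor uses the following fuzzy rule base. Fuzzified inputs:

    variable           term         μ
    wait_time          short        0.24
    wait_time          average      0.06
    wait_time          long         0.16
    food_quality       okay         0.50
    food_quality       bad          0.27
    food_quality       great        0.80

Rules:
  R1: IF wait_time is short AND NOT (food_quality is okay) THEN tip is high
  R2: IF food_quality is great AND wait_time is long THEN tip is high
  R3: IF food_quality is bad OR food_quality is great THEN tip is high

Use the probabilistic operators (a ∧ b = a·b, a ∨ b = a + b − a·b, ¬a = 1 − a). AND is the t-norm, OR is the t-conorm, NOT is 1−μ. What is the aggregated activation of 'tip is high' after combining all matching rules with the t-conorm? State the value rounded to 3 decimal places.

0.888

R1: short=0.24, ¬okay=1−0.50=0.50; AND[a·b] → w = 0.1200
R2: great=0.80, long=0.16; AND[a·b] → w = 0.1280
R3: bad=0.27, great=0.80; OR[a + b − a·b] → w = 0.8540
Rules with consequent 'high': {R1, R2, R3} → strengths 0.1200, 0.1280, 0.8540
Aggregate via t-conorm [a + b − a·b]: 0.8880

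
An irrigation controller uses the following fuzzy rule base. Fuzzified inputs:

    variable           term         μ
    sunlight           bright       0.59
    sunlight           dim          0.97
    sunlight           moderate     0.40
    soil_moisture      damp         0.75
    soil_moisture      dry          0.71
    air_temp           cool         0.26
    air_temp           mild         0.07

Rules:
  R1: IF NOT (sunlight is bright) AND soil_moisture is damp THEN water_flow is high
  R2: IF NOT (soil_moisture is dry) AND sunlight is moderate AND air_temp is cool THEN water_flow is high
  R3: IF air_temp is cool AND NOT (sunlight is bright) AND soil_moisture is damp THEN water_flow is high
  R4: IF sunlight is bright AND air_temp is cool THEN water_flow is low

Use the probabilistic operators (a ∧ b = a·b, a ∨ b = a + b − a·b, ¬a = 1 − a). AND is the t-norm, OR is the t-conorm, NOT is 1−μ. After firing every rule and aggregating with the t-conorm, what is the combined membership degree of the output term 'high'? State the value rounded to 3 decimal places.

R1: ¬bright=1−0.59=0.41, damp=0.75; AND[a·b] → w = 0.3075
R2: ¬dry=1−0.71=0.29, moderate=0.40, cool=0.26; AND[a·b] → w = 0.0302
R3: cool=0.26, ¬bright=1−0.59=0.41, damp=0.75; AND[a·b] → w = 0.0800
R4: bright=0.59, cool=0.26; AND[a·b] → w = 0.1534
Rules with consequent 'high': {R1, R2, R3} → strengths 0.3075, 0.0302, 0.0800
Aggregate via t-conorm [a + b − a·b]: 0.3821

0.382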